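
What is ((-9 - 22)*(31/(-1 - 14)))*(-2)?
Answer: -1922/15 ≈ -128.13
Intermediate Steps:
((-9 - 22)*(31/(-1 - 14)))*(-2) = -961/(-15)*(-2) = -961*(-1)/15*(-2) = -31*(-31/15)*(-2) = (961/15)*(-2) = -1922/15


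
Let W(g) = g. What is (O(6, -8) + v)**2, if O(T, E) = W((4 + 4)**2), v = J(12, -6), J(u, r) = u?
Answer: 5776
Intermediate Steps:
v = 12
O(T, E) = 64 (O(T, E) = (4 + 4)**2 = 8**2 = 64)
(O(6, -8) + v)**2 = (64 + 12)**2 = 76**2 = 5776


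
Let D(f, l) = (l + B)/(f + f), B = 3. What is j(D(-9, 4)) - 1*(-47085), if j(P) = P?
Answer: 847523/18 ≈ 47085.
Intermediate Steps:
D(f, l) = (3 + l)/(2*f) (D(f, l) = (l + 3)/(f + f) = (3 + l)/((2*f)) = (3 + l)*(1/(2*f)) = (3 + l)/(2*f))
j(D(-9, 4)) - 1*(-47085) = (½)*(3 + 4)/(-9) - 1*(-47085) = (½)*(-⅑)*7 + 47085 = -7/18 + 47085 = 847523/18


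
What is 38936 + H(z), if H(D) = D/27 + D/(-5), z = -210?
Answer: 350732/9 ≈ 38970.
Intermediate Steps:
H(D) = -22*D/135 (H(D) = D*(1/27) + D*(-⅕) = D/27 - D/5 = -22*D/135)
38936 + H(z) = 38936 - 22/135*(-210) = 38936 + 308/9 = 350732/9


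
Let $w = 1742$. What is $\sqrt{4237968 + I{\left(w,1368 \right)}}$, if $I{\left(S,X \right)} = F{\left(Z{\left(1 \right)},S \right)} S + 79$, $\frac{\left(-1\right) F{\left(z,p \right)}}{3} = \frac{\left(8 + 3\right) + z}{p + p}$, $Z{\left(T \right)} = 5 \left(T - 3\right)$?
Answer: $\frac{\sqrt{16952182}}{2} \approx 2058.7$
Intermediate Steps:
$Z{\left(T \right)} = -15 + 5 T$ ($Z{\left(T \right)} = 5 \left(-3 + T\right) = -15 + 5 T$)
$F{\left(z,p \right)} = - \frac{3 \left(11 + z\right)}{2 p}$ ($F{\left(z,p \right)} = - 3 \frac{\left(8 + 3\right) + z}{p + p} = - 3 \frac{11 + z}{2 p} = - \frac{3 \left(11 + z\right)}{2 p}$)
$I{\left(S,X \right)} = \frac{155}{2}$ ($I{\left(S,X \right)} = \frac{3 \left(-11 - \left(-15 + 5 \cdot 1\right)\right)}{2 S} S + 79 = \frac{3 \left(-11 - \left(-15 + 5\right)\right)}{2 S} S + 79 = \frac{3 \left(-11 - -10\right)}{2 S} S + 79 = \frac{3 \left(-11 + 10\right)}{2 S} S + 79 = \frac{3}{2} \frac{1}{S} \left(-1\right) S + 79 = - \frac{3}{2 S} S + 79 = - \frac{3}{2} + 79 = \frac{155}{2}$)
$\sqrt{4237968 + I{\left(w,1368 \right)}} = \sqrt{4237968 + \frac{155}{2}} = \sqrt{\frac{8476091}{2}} = \frac{\sqrt{16952182}}{2}$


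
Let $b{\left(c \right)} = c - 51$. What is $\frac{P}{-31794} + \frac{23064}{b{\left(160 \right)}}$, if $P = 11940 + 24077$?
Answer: $\frac{729370963}{3465546} \approx 210.46$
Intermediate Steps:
$P = 36017$
$b{\left(c \right)} = -51 + c$ ($b{\left(c \right)} = c - 51 = -51 + c$)
$\frac{P}{-31794} + \frac{23064}{b{\left(160 \right)}} = \frac{36017}{-31794} + \frac{23064}{-51 + 160} = 36017 \left(- \frac{1}{31794}\right) + \frac{23064}{109} = - \frac{36017}{31794} + 23064 \cdot \frac{1}{109} = - \frac{36017}{31794} + \frac{23064}{109} = \frac{729370963}{3465546}$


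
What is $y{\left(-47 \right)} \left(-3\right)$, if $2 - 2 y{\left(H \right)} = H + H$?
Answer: $-144$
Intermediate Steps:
$y{\left(H \right)} = 1 - H$ ($y{\left(H \right)} = 1 - \frac{H + H}{2} = 1 - \frac{2 H}{2} = 1 - H$)
$y{\left(-47 \right)} \left(-3\right) = \left(1 - -47\right) \left(-3\right) = \left(1 + 47\right) \left(-3\right) = 48 \left(-3\right) = -144$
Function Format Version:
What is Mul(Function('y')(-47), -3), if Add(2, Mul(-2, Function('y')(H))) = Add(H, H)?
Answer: -144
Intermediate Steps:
Function('y')(H) = Add(1, Mul(-1, H)) (Function('y')(H) = Add(1, Mul(Rational(-1, 2), Add(H, H))) = Add(1, Mul(Rational(-1, 2), Mul(2, H))) = Add(1, Mul(-1, H)))
Mul(Function('y')(-47), -3) = Mul(Add(1, Mul(-1, -47)), -3) = Mul(Add(1, 47), -3) = Mul(48, -3) = -144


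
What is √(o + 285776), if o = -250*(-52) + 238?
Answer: √299014 ≈ 546.82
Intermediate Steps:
o = 13238 (o = 13000 + 238 = 13238)
√(o + 285776) = √(13238 + 285776) = √299014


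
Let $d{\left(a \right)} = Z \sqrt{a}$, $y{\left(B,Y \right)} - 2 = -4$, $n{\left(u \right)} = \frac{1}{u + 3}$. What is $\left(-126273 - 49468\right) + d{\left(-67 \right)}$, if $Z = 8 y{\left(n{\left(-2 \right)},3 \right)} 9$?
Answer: $-175741 - 144 i \sqrt{67} \approx -1.7574 \cdot 10^{5} - 1178.7 i$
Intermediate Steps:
$n{\left(u \right)} = \frac{1}{3 + u}$
$y{\left(B,Y \right)} = -2$ ($y{\left(B,Y \right)} = 2 - 4 = -2$)
$Z = -144$ ($Z = 8 \left(-2\right) 9 = \left(-16\right) 9 = -144$)
$d{\left(a \right)} = - 144 \sqrt{a}$
$\left(-126273 - 49468\right) + d{\left(-67 \right)} = \left(-126273 - 49468\right) - 144 \sqrt{-67} = -175741 - 144 i \sqrt{67}$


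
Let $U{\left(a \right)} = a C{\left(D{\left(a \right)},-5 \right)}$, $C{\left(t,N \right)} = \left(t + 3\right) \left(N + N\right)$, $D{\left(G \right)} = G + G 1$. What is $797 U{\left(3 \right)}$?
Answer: $-215190$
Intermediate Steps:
$D{\left(G \right)} = 2 G$ ($D{\left(G \right)} = G + G = 2 G$)
$C{\left(t,N \right)} = 2 N \left(3 + t\right)$ ($C{\left(t,N \right)} = \left(3 + t\right) 2 N = 2 N \left(3 + t\right)$)
$U{\left(a \right)} = a \left(-30 - 20 a\right)$ ($U{\left(a \right)} = a 2 \left(-5\right) \left(3 + 2 a\right) = a \left(-30 - 20 a\right)$)
$797 U{\left(3 \right)} = 797 \left(\left(-10\right) 3 \left(3 + 2 \cdot 3\right)\right) = 797 \left(\left(-10\right) 3 \left(3 + 6\right)\right) = 797 \left(\left(-10\right) 3 \cdot 9\right) = 797 \left(-270\right) = -215190$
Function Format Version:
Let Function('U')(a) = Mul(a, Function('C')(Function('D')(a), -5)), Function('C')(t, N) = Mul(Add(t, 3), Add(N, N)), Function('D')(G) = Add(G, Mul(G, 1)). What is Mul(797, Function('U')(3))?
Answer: -215190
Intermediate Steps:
Function('D')(G) = Mul(2, G) (Function('D')(G) = Add(G, G) = Mul(2, G))
Function('C')(t, N) = Mul(2, N, Add(3, t)) (Function('C')(t, N) = Mul(Add(3, t), Mul(2, N)) = Mul(2, N, Add(3, t)))
Function('U')(a) = Mul(a, Add(-30, Mul(-20, a))) (Function('U')(a) = Mul(a, Mul(2, -5, Add(3, Mul(2, a)))) = Mul(a, Add(-30, Mul(-20, a))))
Mul(797, Function('U')(3)) = Mul(797, Mul(-10, 3, Add(3, Mul(2, 3)))) = Mul(797, Mul(-10, 3, Add(3, 6))) = Mul(797, Mul(-10, 3, 9)) = Mul(797, -270) = -215190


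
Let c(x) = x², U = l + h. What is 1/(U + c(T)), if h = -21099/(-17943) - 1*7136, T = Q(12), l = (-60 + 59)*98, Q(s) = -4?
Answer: -5981/43163825 ≈ -0.00013857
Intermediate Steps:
l = -98 (l = -1*98 = -98)
T = -4
h = -42673383/5981 (h = -21099*(-1/17943) - 7136 = 7033/5981 - 7136 = -42673383/5981 ≈ -7134.8)
U = -43259521/5981 (U = -98 - 42673383/5981 = -43259521/5981 ≈ -7232.8)
1/(U + c(T)) = 1/(-43259521/5981 + (-4)²) = 1/(-43259521/5981 + 16) = 1/(-43163825/5981) = -5981/43163825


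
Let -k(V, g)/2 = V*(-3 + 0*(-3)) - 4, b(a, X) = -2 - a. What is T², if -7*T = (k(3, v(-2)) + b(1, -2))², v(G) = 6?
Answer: 279841/49 ≈ 5711.0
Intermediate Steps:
k(V, g) = 8 + 6*V (k(V, g) = -2*(V*(-3 + 0*(-3)) - 4) = -2*(V*(-3 + 0) - 4) = -2*(V*(-3) - 4) = -2*(-3*V - 4) = -2*(-4 - 3*V) = 8 + 6*V)
T = -529/7 (T = -((8 + 6*3) + (-2 - 1*1))²/7 = -((8 + 18) + (-2 - 1))²/7 = -(26 - 3)²/7 = -⅐*23² = -⅐*529 = -529/7 ≈ -75.571)
T² = (-529/7)² = 279841/49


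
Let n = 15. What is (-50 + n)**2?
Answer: 1225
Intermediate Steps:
(-50 + n)**2 = (-50 + 15)**2 = (-35)**2 = 1225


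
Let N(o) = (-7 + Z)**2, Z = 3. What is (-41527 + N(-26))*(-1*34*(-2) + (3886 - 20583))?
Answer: 690286419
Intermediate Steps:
N(o) = 16 (N(o) = (-7 + 3)**2 = (-4)**2 = 16)
(-41527 + N(-26))*(-1*34*(-2) + (3886 - 20583)) = (-41527 + 16)*(-1*34*(-2) + (3886 - 20583)) = -41511*(-34*(-2) - 16697) = -41511*(68 - 16697) = -41511*(-16629) = 690286419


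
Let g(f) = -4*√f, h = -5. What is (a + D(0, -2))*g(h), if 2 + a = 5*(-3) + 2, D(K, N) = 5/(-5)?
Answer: 64*I*√5 ≈ 143.11*I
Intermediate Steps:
D(K, N) = -1 (D(K, N) = 5*(-⅕) = -1)
a = -15 (a = -2 + (5*(-3) + 2) = -2 + (-15 + 2) = -2 - 13 = -15)
(a + D(0, -2))*g(h) = (-15 - 1)*(-4*I*√5) = -(-64)*I*√5 = 64*I*√5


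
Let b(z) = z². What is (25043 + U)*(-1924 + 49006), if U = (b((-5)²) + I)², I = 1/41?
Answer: 32900391184038/1681 ≈ 1.9572e+10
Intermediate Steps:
I = 1/41 ≈ 0.024390
U = 656691876/1681 (U = (((-5)²)² + 1/41)² = (25² + 1/41)² = (625 + 1/41)² = (25626/41)² = 656691876/1681 ≈ 3.9066e+5)
(25043 + U)*(-1924 + 49006) = (25043 + 656691876/1681)*(-1924 + 49006) = (698789159/1681)*47082 = 32900391184038/1681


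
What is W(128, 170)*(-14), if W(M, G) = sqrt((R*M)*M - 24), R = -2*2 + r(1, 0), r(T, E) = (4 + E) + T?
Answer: -28*sqrt(4090) ≈ -1790.7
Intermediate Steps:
r(T, E) = 4 + E + T
R = 1 (R = -2*2 + (4 + 0 + 1) = -4 + 5 = 1)
W(M, G) = sqrt(-24 + M**2) (W(M, G) = sqrt((1*M)*M - 24) = sqrt(M*M - 24) = sqrt(M**2 - 24) = sqrt(-24 + M**2))
W(128, 170)*(-14) = sqrt(-24 + 128**2)*(-14) = sqrt(-24 + 16384)*(-14) = sqrt(16360)*(-14) = (2*sqrt(4090))*(-14) = -28*sqrt(4090)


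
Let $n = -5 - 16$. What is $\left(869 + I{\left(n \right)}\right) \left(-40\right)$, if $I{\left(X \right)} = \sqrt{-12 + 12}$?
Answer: $-34760$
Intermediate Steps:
$n = -21$ ($n = -5 - 16 = -21$)
$I{\left(X \right)} = 0$ ($I{\left(X \right)} = \sqrt{0} = 0$)
$\left(869 + I{\left(n \right)}\right) \left(-40\right) = \left(869 + 0\right) \left(-40\right) = 869 \left(-40\right) = -34760$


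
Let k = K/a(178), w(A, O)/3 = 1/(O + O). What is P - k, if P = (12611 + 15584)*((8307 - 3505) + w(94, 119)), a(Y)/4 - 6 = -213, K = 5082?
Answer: 1111709882869/8211 ≈ 1.3539e+8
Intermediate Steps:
w(A, O) = 3/(2*O) (w(A, O) = 3/(O + O) = 3/((2*O)) = 3*(1/(2*O)) = 3/(2*O))
a(Y) = -828 (a(Y) = 24 + 4*(-213) = 24 - 852 = -828)
P = 32223473405/238 (P = (12611 + 15584)*((8307 - 3505) + (3/2)/119) = 28195*(4802 + (3/2)*(1/119)) = 28195*(4802 + 3/238) = 28195*(1142879/238) = 32223473405/238 ≈ 1.3539e+8)
k = -847/138 (k = 5082/(-828) = 5082*(-1/828) = -847/138 ≈ -6.1377)
P - k = 32223473405/238 - 1*(-847/138) = 32223473405/238 + 847/138 = 1111709882869/8211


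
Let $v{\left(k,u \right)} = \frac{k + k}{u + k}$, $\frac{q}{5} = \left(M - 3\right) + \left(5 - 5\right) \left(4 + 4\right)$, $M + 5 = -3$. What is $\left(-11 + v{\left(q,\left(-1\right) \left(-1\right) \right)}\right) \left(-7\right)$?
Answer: $\frac{1694}{27} \approx 62.741$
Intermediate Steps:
$M = -8$ ($M = -5 - 3 = -8$)
$q = -55$ ($q = 5 \left(\left(-8 - 3\right) + \left(5 - 5\right) \left(4 + 4\right)\right) = 5 \left(-11 + 0 \cdot 8\right) = 5 \left(-11 + 0\right) = 5 \left(-11\right) = -55$)
$v{\left(k,u \right)} = \frac{2 k}{k + u}$
$\left(-11 + v{\left(q,\left(-1\right) \left(-1\right) \right)}\right) \left(-7\right) = \left(-11 + 2 \left(-55\right) \frac{1}{-55 - -1}\right) \left(-7\right) = \left(-11 + 2 \left(-55\right) \frac{1}{-55 + 1}\right) \left(-7\right) = \left(-11 + 2 \left(-55\right) \frac{1}{-54}\right) \left(-7\right) = \left(-11 + 2 \left(-55\right) \left(- \frac{1}{54}\right)\right) \left(-7\right) = \left(-11 + \frac{55}{27}\right) \left(-7\right) = \left(- \frac{242}{27}\right) \left(-7\right) = \frac{1694}{27}$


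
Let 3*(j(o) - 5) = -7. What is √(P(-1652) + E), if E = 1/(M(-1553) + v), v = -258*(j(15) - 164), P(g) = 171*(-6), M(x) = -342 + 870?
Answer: I*√455746907638/21076 ≈ 32.031*I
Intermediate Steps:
M(x) = 528
j(o) = 8/3 (j(o) = 5 + (⅓)*(-7) = 5 - 7/3 = 8/3)
P(g) = -1026
v = 41624 (v = -258*(8/3 - 164) = -258*(-484/3) = 41624)
E = 1/42152 (E = 1/(528 + 41624) = 1/42152 ≈ 2.3724e-5)
√(P(-1652) + E) = √(-1026 + 1/42152) = √(-43247951/42152) = I*√455746907638/21076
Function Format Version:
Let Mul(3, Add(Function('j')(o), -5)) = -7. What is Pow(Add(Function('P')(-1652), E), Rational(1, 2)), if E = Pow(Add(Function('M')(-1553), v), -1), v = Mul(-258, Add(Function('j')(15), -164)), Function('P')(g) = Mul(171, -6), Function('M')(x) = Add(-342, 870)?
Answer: Mul(Rational(1, 21076), I, Pow(455746907638, Rational(1, 2))) ≈ Mul(32.031, I)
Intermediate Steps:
Function('M')(x) = 528
Function('j')(o) = Rational(8, 3) (Function('j')(o) = Add(5, Mul(Rational(1, 3), -7)) = Add(5, Rational(-7, 3)) = Rational(8, 3))
Function('P')(g) = -1026
v = 41624 (v = Mul(-258, Add(Rational(8, 3), -164)) = Mul(-258, Rational(-484, 3)) = 41624)
E = Rational(1, 42152) (E = Pow(Add(528, 41624), -1) = Pow(42152, -1) = Rational(1, 42152) ≈ 2.3724e-5)
Pow(Add(Function('P')(-1652), E), Rational(1, 2)) = Pow(Add(-1026, Rational(1, 42152)), Rational(1, 2)) = Pow(Rational(-43247951, 42152), Rational(1, 2)) = Mul(Rational(1, 21076), I, Pow(455746907638, Rational(1, 2)))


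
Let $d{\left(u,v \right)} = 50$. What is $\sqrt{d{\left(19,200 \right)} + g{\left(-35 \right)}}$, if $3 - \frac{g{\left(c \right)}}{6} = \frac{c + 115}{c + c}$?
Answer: $\frac{2 \sqrt{917}}{7} \approx 8.652$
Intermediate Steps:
$g{\left(c \right)} = 18 - \frac{3 \left(115 + c\right)}{c}$ ($g{\left(c \right)} = 18 - 6 \frac{c + 115}{c + c} = 18 - 6 \frac{115 + c}{2 c} = 18 - \frac{3 \left(115 + c\right)}{c}$)
$\sqrt{d{\left(19,200 \right)} + g{\left(-35 \right)}} = \sqrt{50 + \left(15 - \frac{345}{-35}\right)} = \sqrt{50 + \left(15 - - \frac{69}{7}\right)} = \sqrt{50 + \left(15 + \frac{69}{7}\right)} = \sqrt{50 + \frac{174}{7}} = \sqrt{\frac{524}{7}} = \frac{2 \sqrt{917}}{7}$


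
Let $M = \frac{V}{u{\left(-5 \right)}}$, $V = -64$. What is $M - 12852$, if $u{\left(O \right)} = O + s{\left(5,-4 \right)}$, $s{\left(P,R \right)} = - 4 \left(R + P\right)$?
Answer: $- \frac{115604}{9} \approx -12845.0$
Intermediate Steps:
$s{\left(P,R \right)} = - 4 P - 4 R$ ($s{\left(P,R \right)} = - 4 \left(P + R\right) = - 4 P - 4 R$)
$u{\left(O \right)} = -4 + O$ ($u{\left(O \right)} = O - 4 = -4 + O$)
$M = \frac{64}{9}$ ($M = - \frac{64}{-4 - 5} = - \frac{64}{-9} = \left(-64\right) \left(- \frac{1}{9}\right) = \frac{64}{9} \approx 7.1111$)
$M - 12852 = \frac{64}{9} - 12852 = - \frac{115604}{9}$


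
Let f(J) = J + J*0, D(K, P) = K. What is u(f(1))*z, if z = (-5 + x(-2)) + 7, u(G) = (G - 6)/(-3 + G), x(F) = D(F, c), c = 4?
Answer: 0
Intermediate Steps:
x(F) = F
f(J) = J (f(J) = J + 0 = J)
u(G) = (-6 + G)/(-3 + G)
z = 0 (z = (-5 - 2) + 7 = -7 + 7 = 0)
u(f(1))*z = ((-6 + 1)/(-3 + 1))*0 = (-5/(-2))*0 = -½*(-5)*0 = (5/2)*0 = 0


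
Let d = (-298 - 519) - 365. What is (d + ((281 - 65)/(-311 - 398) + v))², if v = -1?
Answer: 703858915369/502681 ≈ 1.4002e+6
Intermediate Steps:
d = -1182 (d = -817 - 365 = -1182)
(d + ((281 - 65)/(-311 - 398) + v))² = (-1182 + ((281 - 65)/(-311 - 398) - 1))² = (-1182 + (216/(-709) - 1))² = (-1182 + (216*(-1/709) - 1))² = (-1182 + (-216/709 - 1))² = (-1182 - 925/709)² = (-838963/709)² = 703858915369/502681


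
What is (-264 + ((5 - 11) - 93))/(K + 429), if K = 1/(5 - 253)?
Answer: -90024/106391 ≈ -0.84616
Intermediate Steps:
K = -1/248 (K = 1/(-248) = -1/248 ≈ -0.0040323)
(-264 + ((5 - 11) - 93))/(K + 429) = (-264 + ((5 - 11) - 93))/(-1/248 + 429) = (-264 + (-6 - 93))/(106391/248) = (-264 - 99)*(248/106391) = -363*248/106391 = -90024/106391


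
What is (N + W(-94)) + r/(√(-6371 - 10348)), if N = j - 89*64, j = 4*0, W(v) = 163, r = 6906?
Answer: -5533 - 2302*I*√16719/5573 ≈ -5533.0 - 53.41*I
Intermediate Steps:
j = 0
N = -5696 (N = 0 - 89*64 = 0 - 5696 = -5696)
(N + W(-94)) + r/(√(-6371 - 10348)) = (-5696 + 163) + 6906/(√(-6371 - 10348)) = -5533 + 6906/(√(-16719)) = -5533 + 6906/((I*√16719)) = -5533 + 6906*(-I*√16719/16719) = -5533 - 2302*I*√16719/5573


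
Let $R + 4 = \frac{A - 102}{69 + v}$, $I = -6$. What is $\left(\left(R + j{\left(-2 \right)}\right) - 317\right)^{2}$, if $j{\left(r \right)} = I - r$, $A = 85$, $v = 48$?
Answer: $\frac{1447193764}{13689} \approx 1.0572 \cdot 10^{5}$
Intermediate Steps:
$R = - \frac{485}{117}$ ($R = -4 + \frac{85 - 102}{69 + 48} = -4 - \frac{17}{117} = - \frac{485}{117} \approx -4.1453$)
$j{\left(r \right)} = -6 - r$
$\left(\left(R + j{\left(-2 \right)}\right) - 317\right)^{2} = \left(\left(- \frac{485}{117} - 4\right) - 317\right)^{2} = \left(- \frac{953}{117} - 317\right)^{2} = \left(- \frac{38042}{117}\right)^{2} = \frac{1447193764}{13689}$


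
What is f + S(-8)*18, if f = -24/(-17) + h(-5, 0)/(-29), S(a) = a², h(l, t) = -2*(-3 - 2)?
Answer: 568462/493 ≈ 1153.1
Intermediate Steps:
h(l, t) = 10 (h(l, t) = -2*(-5) = 10)
f = 526/493 (f = -24/(-17) + 10/(-29) = -24*(-1/17) + 10*(-1/29) = 24/17 - 10/29 = 526/493 ≈ 1.0669)
f + S(-8)*18 = 526/493 + (-8)²*18 = 526/493 + 64*18 = 526/493 + 1152 = 568462/493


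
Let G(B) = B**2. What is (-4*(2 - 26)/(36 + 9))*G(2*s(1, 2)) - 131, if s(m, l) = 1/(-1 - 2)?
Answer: -17557/135 ≈ -130.05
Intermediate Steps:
s(m, l) = -1/3 (s(m, l) = 1/(-3) = -1/3)
(-4*(2 - 26)/(36 + 9))*G(2*s(1, 2)) - 131 = (-4*(2 - 26)/(36 + 9))*(2*(-1/3))**2 - 131 = (-(-96)/45)*(-2/3)**2 - 131 = -(-96)/45*(4/9) - 131 = -4*(-8/15)*(4/9) - 131 = (32/15)*(4/9) - 131 = 128/135 - 131 = -17557/135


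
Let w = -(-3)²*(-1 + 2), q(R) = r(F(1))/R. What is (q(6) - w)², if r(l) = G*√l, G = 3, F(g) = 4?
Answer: 100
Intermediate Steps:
r(l) = 3*√l
q(R) = 6/R (q(R) = (3*√4)/R = (3*2)/R = 6/R)
w = -9 ≈ -9.0000
(q(6) - w)² = (6/6 - 1*(-9))² = (6*(⅙) + 9)² = (1 + 9)² = 10² = 100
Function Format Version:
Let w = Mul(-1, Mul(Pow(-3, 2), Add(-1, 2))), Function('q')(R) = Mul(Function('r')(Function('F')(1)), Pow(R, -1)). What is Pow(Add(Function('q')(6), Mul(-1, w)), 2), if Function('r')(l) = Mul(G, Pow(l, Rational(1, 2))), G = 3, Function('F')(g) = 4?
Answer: 100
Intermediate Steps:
Function('r')(l) = Mul(3, Pow(l, Rational(1, 2)))
Function('q')(R) = Mul(6, Pow(R, -1)) (Function('q')(R) = Mul(Mul(3, Pow(4, Rational(1, 2))), Pow(R, -1)) = Mul(Mul(3, 2), Pow(R, -1)) = Mul(6, Pow(R, -1)))
w = -9 (w = Mul(-1, Mul(9, 1)) = Mul(-1, 9) = -9)
Pow(Add(Function('q')(6), Mul(-1, w)), 2) = Pow(Add(Mul(6, Pow(6, -1)), Mul(-1, -9)), 2) = Pow(Add(Mul(6, Rational(1, 6)), 9), 2) = Pow(Add(1, 9), 2) = Pow(10, 2) = 100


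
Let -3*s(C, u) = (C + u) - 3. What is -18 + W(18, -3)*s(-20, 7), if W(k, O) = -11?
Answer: -230/3 ≈ -76.667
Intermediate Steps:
s(C, u) = 1 - C/3 - u/3 (s(C, u) = -((C + u) - 3)/3 = -(-3 + C + u)/3 = 1 - C/3 - u/3)
-18 + W(18, -3)*s(-20, 7) = -18 - 11*(1 - ⅓*(-20) - ⅓*7) = -18 - 11*(1 + 20/3 - 7/3) = -18 - 11*16/3 = -18 - 176/3 = -230/3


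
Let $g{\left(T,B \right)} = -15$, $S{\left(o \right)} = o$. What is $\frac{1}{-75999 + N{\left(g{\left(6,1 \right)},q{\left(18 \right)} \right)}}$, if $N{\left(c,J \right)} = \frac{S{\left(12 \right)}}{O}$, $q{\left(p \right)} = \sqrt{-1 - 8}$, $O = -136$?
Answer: $- \frac{34}{2583969} \approx -1.3158 \cdot 10^{-5}$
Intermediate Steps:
$q{\left(p \right)} = 3 i$ ($q{\left(p \right)} = \sqrt{-9} = 3 i$)
$N{\left(c,J \right)} = - \frac{3}{34}$ ($N{\left(c,J \right)} = \frac{12}{-136} = 12 \left(- \frac{1}{136}\right) = - \frac{3}{34}$)
$\frac{1}{-75999 + N{\left(g{\left(6,1 \right)},q{\left(18 \right)} \right)}} = \frac{1}{-75999 - \frac{3}{34}} = \frac{1}{- \frac{2583969}{34}} = - \frac{34}{2583969}$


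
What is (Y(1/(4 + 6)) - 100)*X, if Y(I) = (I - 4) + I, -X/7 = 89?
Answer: 323337/5 ≈ 64667.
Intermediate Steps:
X = -623 (X = -7*89 = -623)
Y(I) = -4 + 2*I (Y(I) = (-4 + I) + I = -4 + 2*I)
(Y(1/(4 + 6)) - 100)*X = ((-4 + 2/(4 + 6)) - 100)*(-623) = ((-4 + 2/10) - 100)*(-623) = ((-4 + 2*(⅒)) - 100)*(-623) = ((-4 + ⅕) - 100)*(-623) = (-19/5 - 100)*(-623) = -519/5*(-623) = 323337/5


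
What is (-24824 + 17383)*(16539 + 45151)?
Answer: -459035290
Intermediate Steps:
(-24824 + 17383)*(16539 + 45151) = -7441*61690 = -459035290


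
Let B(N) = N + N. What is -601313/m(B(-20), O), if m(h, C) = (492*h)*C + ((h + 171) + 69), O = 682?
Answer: 601313/13421560 ≈ 0.044802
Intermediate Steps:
B(N) = 2*N
m(h, C) = 240 + h + 492*C*h (m(h, C) = 492*C*h + ((171 + h) + 69) = 492*C*h + (240 + h) = 240 + h + 492*C*h)
-601313/m(B(-20), O) = -601313/(240 + 2*(-20) + 492*682*(2*(-20))) = -601313/(240 - 40 + 492*682*(-40)) = -601313/(240 - 40 - 13421760) = -601313/(-13421560) = -601313*(-1/13421560) = 601313/13421560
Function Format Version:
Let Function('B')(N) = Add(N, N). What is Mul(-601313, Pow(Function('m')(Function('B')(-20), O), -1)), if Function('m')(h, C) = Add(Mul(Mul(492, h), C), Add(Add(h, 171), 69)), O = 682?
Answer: Rational(601313, 13421560) ≈ 0.044802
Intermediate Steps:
Function('B')(N) = Mul(2, N)
Function('m')(h, C) = Add(240, h, Mul(492, C, h)) (Function('m')(h, C) = Add(Mul(492, C, h), Add(Add(171, h), 69)) = Add(Mul(492, C, h), Add(240, h)) = Add(240, h, Mul(492, C, h)))
Mul(-601313, Pow(Function('m')(Function('B')(-20), O), -1)) = Mul(-601313, Pow(Add(240, Mul(2, -20), Mul(492, 682, Mul(2, -20))), -1)) = Mul(-601313, Pow(Add(240, -40, Mul(492, 682, -40)), -1)) = Mul(-601313, Pow(Add(240, -40, -13421760), -1)) = Mul(-601313, Pow(-13421560, -1)) = Mul(-601313, Rational(-1, 13421560)) = Rational(601313, 13421560)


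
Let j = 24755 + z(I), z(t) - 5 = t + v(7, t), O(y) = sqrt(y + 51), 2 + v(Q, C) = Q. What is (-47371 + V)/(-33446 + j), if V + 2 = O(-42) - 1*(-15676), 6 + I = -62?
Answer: 2438/673 ≈ 3.6226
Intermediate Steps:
v(Q, C) = -2 + Q
O(y) = sqrt(51 + y)
I = -68 (I = -6 - 62 = -68)
z(t) = 10 + t (z(t) = 5 + (t + (-2 + 7)) = 5 + (t + 5) = 5 + (5 + t) = 10 + t)
V = 15677 (V = -2 + (sqrt(51 - 42) - 1*(-15676)) = -2 + (sqrt(9) + 15676) = -2 + (3 + 15676) = -2 + 15679 = 15677)
j = 24697 (j = 24755 + (10 - 68) = 24755 - 58 = 24697)
(-47371 + V)/(-33446 + j) = (-47371 + 15677)/(-33446 + 24697) = -31694/(-8749) = -31694*(-1/8749) = 2438/673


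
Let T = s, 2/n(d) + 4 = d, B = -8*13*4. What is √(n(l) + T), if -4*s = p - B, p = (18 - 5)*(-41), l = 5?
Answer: 5*√5/2 ≈ 5.5902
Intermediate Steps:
p = -533 (p = 13*(-41) = -533)
B = -416 (B = -104*4 = -416)
n(d) = 2/(-4 + d)
s = 117/4 (s = -(-533 - 1*(-416))/4 = -(-533 + 416)/4 = -¼*(-117) = 117/4 ≈ 29.250)
T = 117/4 ≈ 29.250
√(n(l) + T) = √(2/(-4 + 5) + 117/4) = √(2/1 + 117/4) = √(2*1 + 117/4) = √(2 + 117/4) = √(125/4) = 5*√5/2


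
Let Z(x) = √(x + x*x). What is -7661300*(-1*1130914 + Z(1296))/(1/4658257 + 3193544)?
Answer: 40360403030312647400/14876348692809 - 428259652249200*√1297/4958782897603 ≈ 2.7099e+6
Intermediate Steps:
Z(x) = √(x + x²)
-7661300*(-1*1130914 + Z(1296))/(1/4658257 + 3193544) = -7661300*(-1*1130914 + √(1296*(1 + 1296)))/(1/4658257 + 3193544) = -7661300*(-1130914 + √(1296*1297))/(1/4658257 + 3193544) = -(-40360403030312647400/14876348692809 + 428259652249200*√1297/4958782897603) = -7661300*(-5268088056898/14876348692809 + 55899084*√1297/4958782897603) = 40360403030312647400/14876348692809 - 428259652249200*√1297/4958782897603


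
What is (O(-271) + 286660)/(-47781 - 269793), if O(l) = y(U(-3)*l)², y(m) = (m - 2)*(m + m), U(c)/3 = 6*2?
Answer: -18125717480355938/158787 ≈ -1.1415e+11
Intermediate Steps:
U(c) = 36 (U(c) = 3*(6*2) = 3*12 = 36)
y(m) = 2*m*(-2 + m) (y(m) = (-2 + m)*(2*m) = 2*m*(-2 + m))
O(l) = 5184*l²*(-2 + 36*l)² (O(l) = (2*(36*l)*(-2 + 36*l))² = (72*l*(-2 + 36*l))² = 5184*l²*(-2 + 36*l)²)
(O(-271) + 286660)/(-47781 - 269793) = (20736*(-271)²*(-1 + 18*(-271))² + 286660)/(-47781 - 269793) = (20736*73441*(-1 - 4878)² + 286660)/(-317574) = (20736*73441*(-4879)² + 286660)*(-1/317574) = (20736*73441*23804641 + 286660)*(-1/317574) = (36251434960425216 + 286660)*(-1/317574) = 36251434960711876*(-1/317574) = -18125717480355938/158787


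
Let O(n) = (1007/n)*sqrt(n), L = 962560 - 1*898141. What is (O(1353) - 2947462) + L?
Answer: -2883043 + 1007*sqrt(1353)/1353 ≈ -2.8830e+6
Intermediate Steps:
L = 64419 (L = 962560 - 898141 = 64419)
O(n) = 1007/sqrt(n)
(O(1353) - 2947462) + L = (1007/sqrt(1353) - 2947462) + 64419 = (1007*(sqrt(1353)/1353) - 2947462) + 64419 = (1007*sqrt(1353)/1353 - 2947462) + 64419 = (-2947462 + 1007*sqrt(1353)/1353) + 64419 = -2883043 + 1007*sqrt(1353)/1353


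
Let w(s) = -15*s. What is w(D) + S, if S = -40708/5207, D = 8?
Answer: -665548/5207 ≈ -127.82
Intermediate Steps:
S = -40708/5207 (S = -40708*1/5207 = -40708/5207 ≈ -7.8179)
w(D) + S = -15*8 - 40708/5207 = -120 - 40708/5207 = -665548/5207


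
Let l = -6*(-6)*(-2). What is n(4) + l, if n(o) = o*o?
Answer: -56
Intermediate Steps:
l = -72 (l = 36*(-2) = -72)
n(o) = o²
n(4) + l = 4² - 72 = 16 - 72 = -56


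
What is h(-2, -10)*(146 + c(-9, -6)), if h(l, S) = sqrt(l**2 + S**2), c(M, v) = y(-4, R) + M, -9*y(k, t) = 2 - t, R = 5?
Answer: 824*sqrt(26)/3 ≈ 1400.5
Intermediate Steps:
y(k, t) = -2/9 + t/9 (y(k, t) = -(2 - t)/9 = -2/9 + t/9)
c(M, v) = 1/3 + M (c(M, v) = (-2/9 + (1/9)*5) + M = (-2/9 + 5/9) + M = 1/3 + M)
h(l, S) = sqrt(S**2 + l**2)
h(-2, -10)*(146 + c(-9, -6)) = sqrt((-10)**2 + (-2)**2)*(146 + (1/3 - 9)) = sqrt(100 + 4)*(146 - 26/3) = sqrt(104)*(412/3) = (2*sqrt(26))*(412/3) = 824*sqrt(26)/3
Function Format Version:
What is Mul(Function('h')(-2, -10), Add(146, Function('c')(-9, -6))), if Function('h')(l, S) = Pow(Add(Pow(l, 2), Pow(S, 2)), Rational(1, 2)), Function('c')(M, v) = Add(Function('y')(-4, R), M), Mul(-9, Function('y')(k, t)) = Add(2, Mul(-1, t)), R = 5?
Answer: Mul(Rational(824, 3), Pow(26, Rational(1, 2))) ≈ 1400.5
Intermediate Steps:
Function('y')(k, t) = Add(Rational(-2, 9), Mul(Rational(1, 9), t)) (Function('y')(k, t) = Mul(Rational(-1, 9), Add(2, Mul(-1, t))) = Add(Rational(-2, 9), Mul(Rational(1, 9), t)))
Function('c')(M, v) = Add(Rational(1, 3), M) (Function('c')(M, v) = Add(Add(Rational(-2, 9), Mul(Rational(1, 9), 5)), M) = Add(Add(Rational(-2, 9), Rational(5, 9)), M) = Add(Rational(1, 3), M))
Function('h')(l, S) = Pow(Add(Pow(S, 2), Pow(l, 2)), Rational(1, 2))
Mul(Function('h')(-2, -10), Add(146, Function('c')(-9, -6))) = Mul(Pow(Add(Pow(-10, 2), Pow(-2, 2)), Rational(1, 2)), Add(146, Add(Rational(1, 3), -9))) = Mul(Pow(Add(100, 4), Rational(1, 2)), Add(146, Rational(-26, 3))) = Mul(Pow(104, Rational(1, 2)), Rational(412, 3)) = Mul(Mul(2, Pow(26, Rational(1, 2))), Rational(412, 3)) = Mul(Rational(824, 3), Pow(26, Rational(1, 2)))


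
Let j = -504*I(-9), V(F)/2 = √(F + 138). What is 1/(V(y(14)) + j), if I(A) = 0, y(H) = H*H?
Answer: √334/668 ≈ 0.027359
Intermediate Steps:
y(H) = H²
V(F) = 2*√(138 + F) (V(F) = 2*√(F + 138) = 2*√(138 + F))
j = 0 (j = -504*0 = 0)
1/(V(y(14)) + j) = 1/(2*√(138 + 14²) + 0) = 1/(2*√(138 + 196) + 0) = 1/(2*√334 + 0) = 1/(2*√334) = √334/668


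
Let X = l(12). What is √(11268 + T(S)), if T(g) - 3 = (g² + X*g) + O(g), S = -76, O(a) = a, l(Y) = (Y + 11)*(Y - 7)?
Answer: √8231 ≈ 90.725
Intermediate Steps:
l(Y) = (-7 + Y)*(11 + Y) (l(Y) = (11 + Y)*(-7 + Y) = (-7 + Y)*(11 + Y))
X = 115 (X = -77 + 12² + 4*12 = -77 + 144 + 48 = 115)
T(g) = 3 + g² + 116*g (T(g) = 3 + ((g² + 115*g) + g) = 3 + (g² + 116*g) = 3 + g² + 116*g)
√(11268 + T(S)) = √(11268 + (3 + (-76)² + 116*(-76))) = √(11268 + (3 + 5776 - 8816)) = √(11268 - 3037) = √8231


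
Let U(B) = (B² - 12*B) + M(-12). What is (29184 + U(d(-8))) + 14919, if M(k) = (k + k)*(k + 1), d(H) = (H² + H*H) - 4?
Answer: 58255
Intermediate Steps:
d(H) = -4 + 2*H² (d(H) = (H² + H²) - 4 = 2*H² - 4 = -4 + 2*H²)
M(k) = 2*k*(1 + k) (M(k) = (2*k)*(1 + k) = 2*k*(1 + k))
U(B) = 264 + B² - 12*B (U(B) = (B² - 12*B) + 2*(-12)*(1 - 12) = (B² - 12*B) + 2*(-12)*(-11) = (B² - 12*B) + 264 = 264 + B² - 12*B)
(29184 + U(d(-8))) + 14919 = (29184 + (264 + (-4 + 2*(-8)²)² - 12*(-4 + 2*(-8)²))) + 14919 = (29184 + (264 + (-4 + 2*64)² - 12*(-4 + 2*64))) + 14919 = (29184 + (264 + (-4 + 128)² - 12*(-4 + 128))) + 14919 = (29184 + (264 + 124² - 12*124)) + 14919 = (29184 + (264 + 15376 - 1488)) + 14919 = (29184 + 14152) + 14919 = 43336 + 14919 = 58255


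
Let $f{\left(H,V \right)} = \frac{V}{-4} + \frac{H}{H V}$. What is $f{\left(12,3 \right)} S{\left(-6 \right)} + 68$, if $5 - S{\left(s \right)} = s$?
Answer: $\frac{761}{12} \approx 63.417$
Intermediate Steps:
$S{\left(s \right)} = 5 - s$
$f{\left(H,V \right)} = \frac{1}{V} - \frac{V}{4}$ ($f{\left(H,V \right)} = V \left(- \frac{1}{4}\right) + H \frac{1}{H V} = - \frac{V}{4} + \frac{1}{V} = \frac{1}{V} - \frac{V}{4}$)
$f{\left(12,3 \right)} S{\left(-6 \right)} + 68 = \left(\frac{1}{3} - \frac{3}{4}\right) \left(5 - -6\right) + 68 = \left(\frac{1}{3} - \frac{3}{4}\right) \left(5 + 6\right) + 68 = \left(- \frac{5}{12}\right) 11 + 68 = - \frac{55}{12} + 68 = \frac{761}{12}$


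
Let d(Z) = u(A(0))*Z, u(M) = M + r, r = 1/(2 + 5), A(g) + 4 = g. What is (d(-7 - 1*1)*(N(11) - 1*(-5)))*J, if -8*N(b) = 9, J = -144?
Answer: -120528/7 ≈ -17218.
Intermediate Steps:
A(g) = -4 + g
r = 1/7 ≈ 0.14286
N(b) = -9/8 (N(b) = -1/8*9 = -9/8)
u(M) = 1/7 + M (u(M) = M + 1/7 = 1/7 + M)
d(Z) = -27*Z/7 (d(Z) = (1/7 + (-4 + 0))*Z = (1/7 - 4)*Z = -27*Z/7)
(d(-7 - 1*1)*(N(11) - 1*(-5)))*J = ((-27*(-7 - 1*1)/7)*(-9/8 - 1*(-5)))*(-144) = ((-27*(-7 - 1)/7)*(-9/8 + 5))*(-144) = (-27/7*(-8)*(31/8))*(-144) = ((216/7)*(31/8))*(-144) = (837/7)*(-144) = -120528/7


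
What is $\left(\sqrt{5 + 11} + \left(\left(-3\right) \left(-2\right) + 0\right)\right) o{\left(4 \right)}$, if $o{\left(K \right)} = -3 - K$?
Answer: $-70$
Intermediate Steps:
$\left(\sqrt{5 + 11} + \left(\left(-3\right) \left(-2\right) + 0\right)\right) o{\left(4 \right)} = \left(\sqrt{5 + 11} + \left(\left(-3\right) \left(-2\right) + 0\right)\right) \left(-3 - 4\right) = \left(\sqrt{16} + \left(6 + 0\right)\right) \left(-3 - 4\right) = \left(4 + 6\right) \left(-7\right) = 10 \left(-7\right) = -70$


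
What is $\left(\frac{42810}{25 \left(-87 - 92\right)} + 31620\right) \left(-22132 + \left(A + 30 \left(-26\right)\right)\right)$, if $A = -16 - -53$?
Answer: $- \frac{129432871350}{179} \approx -7.2309 \cdot 10^{8}$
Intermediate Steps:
$A = 37$ ($A = -16 + 53 = 37$)
$\left(\frac{42810}{25 \left(-87 - 92\right)} + 31620\right) \left(-22132 + \left(A + 30 \left(-26\right)\right)\right) = \left(\frac{42810}{25 \left(-87 - 92\right)} + 31620\right) \left(-22132 + \left(37 + 30 \left(-26\right)\right)\right) = \left(\frac{42810}{25 \left(-179\right)} + 31620\right) \left(-22132 + \left(37 - 780\right)\right) = \left(\frac{42810}{-4475} + 31620\right) \left(-22132 - 743\right) = \left(42810 \left(- \frac{1}{4475}\right) + 31620\right) \left(-22875\right) = \left(- \frac{8562}{895} + 31620\right) \left(-22875\right) = \frac{28291338}{895} \left(-22875\right) = - \frac{129432871350}{179}$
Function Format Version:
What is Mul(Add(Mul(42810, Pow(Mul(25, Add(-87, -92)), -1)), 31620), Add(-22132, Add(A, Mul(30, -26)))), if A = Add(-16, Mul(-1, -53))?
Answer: Rational(-129432871350, 179) ≈ -7.2309e+8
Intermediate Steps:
A = 37 (A = Add(-16, 53) = 37)
Mul(Add(Mul(42810, Pow(Mul(25, Add(-87, -92)), -1)), 31620), Add(-22132, Add(A, Mul(30, -26)))) = Mul(Add(Mul(42810, Pow(Mul(25, Add(-87, -92)), -1)), 31620), Add(-22132, Add(37, Mul(30, -26)))) = Mul(Add(Mul(42810, Pow(Mul(25, -179), -1)), 31620), Add(-22132, Add(37, -780))) = Mul(Add(Mul(42810, Pow(-4475, -1)), 31620), Add(-22132, -743)) = Mul(Add(Mul(42810, Rational(-1, 4475)), 31620), -22875) = Mul(Add(Rational(-8562, 895), 31620), -22875) = Mul(Rational(28291338, 895), -22875) = Rational(-129432871350, 179)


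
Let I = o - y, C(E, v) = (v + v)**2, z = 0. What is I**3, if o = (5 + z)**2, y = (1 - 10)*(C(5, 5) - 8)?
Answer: 620650477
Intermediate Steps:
C(E, v) = 4*v**2 (C(E, v) = (2*v)**2 = 4*v**2)
y = -828 (y = (1 - 10)*(4*5**2 - 8) = -9*(4*25 - 8) = -9*(100 - 8) = -9*92 = -828)
o = 25 (o = (5 + 0)**2 = 5**2 = 25)
I = 853 (I = 25 - 1*(-828) = 25 + 828 = 853)
I**3 = 853**3 = 620650477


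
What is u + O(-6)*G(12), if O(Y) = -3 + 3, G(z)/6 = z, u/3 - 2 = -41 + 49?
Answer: 30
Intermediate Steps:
u = 30 (u = 6 + 3*(-41 + 49) = 6 + 3*8 = 6 + 24 = 30)
G(z) = 6*z
O(Y) = 0
u + O(-6)*G(12) = 30 + 0*(6*12) = 30 + 0*72 = 30 + 0 = 30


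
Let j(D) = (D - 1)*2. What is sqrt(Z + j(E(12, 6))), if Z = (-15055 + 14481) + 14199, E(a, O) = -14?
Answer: sqrt(13595) ≈ 116.60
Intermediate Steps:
j(D) = -2 + 2*D (j(D) = (-1 + D)*2 = -2 + 2*D)
Z = 13625 (Z = -574 + 14199 = 13625)
sqrt(Z + j(E(12, 6))) = sqrt(13625 + (-2 + 2*(-14))) = sqrt(13625 + (-2 - 28)) = sqrt(13625 - 30) = sqrt(13595)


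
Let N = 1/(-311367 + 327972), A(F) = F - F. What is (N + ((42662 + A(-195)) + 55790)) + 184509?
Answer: 4698567406/16605 ≈ 2.8296e+5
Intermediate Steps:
A(F) = 0
N = 1/16605 ≈ 6.0223e-5
(N + ((42662 + A(-195)) + 55790)) + 184509 = (1/16605 + ((42662 + 0) + 55790)) + 184509 = (1/16605 + (42662 + 55790)) + 184509 = (1/16605 + 98452) + 184509 = 1634795461/16605 + 184509 = 4698567406/16605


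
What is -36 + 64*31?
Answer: 1948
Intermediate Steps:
-36 + 64*31 = -36 + 1984 = 1948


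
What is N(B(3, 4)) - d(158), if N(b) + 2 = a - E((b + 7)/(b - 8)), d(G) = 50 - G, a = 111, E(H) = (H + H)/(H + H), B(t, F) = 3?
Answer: 216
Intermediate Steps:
E(H) = 1 (E(H) = (2*H)/((2*H)) = (2*H)*(1/(2*H)) = 1)
N(b) = 108 (N(b) = -2 + (111 - 1*1) = -2 + (111 - 1) = -2 + 110 = 108)
N(B(3, 4)) - d(158) = 108 - (50 - 1*158) = 108 - (50 - 158) = 108 - 1*(-108) = 108 + 108 = 216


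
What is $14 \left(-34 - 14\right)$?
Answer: $-672$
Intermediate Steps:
$14 \left(-34 - 14\right) = 14 \left(-48\right) = -672$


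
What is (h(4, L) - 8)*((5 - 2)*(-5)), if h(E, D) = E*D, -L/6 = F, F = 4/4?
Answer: 480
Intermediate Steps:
F = 1 (F = 4*(¼) = 1)
L = -6 (L = -6*1 = -6)
h(E, D) = D*E
(h(4, L) - 8)*((5 - 2)*(-5)) = (-6*4 - 8)*((5 - 2)*(-5)) = (-24 - 8)*(3*(-5)) = -32*(-15) = 480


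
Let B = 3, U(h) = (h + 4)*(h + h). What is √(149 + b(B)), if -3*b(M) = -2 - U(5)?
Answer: 7*√33/3 ≈ 13.404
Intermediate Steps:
U(h) = 2*h*(4 + h) (U(h) = (4 + h)*(2*h) = 2*h*(4 + h))
b(M) = 92/3 (b(M) = -(-2 - 2*5*(4 + 5))/3 = -(-2 - 2*5*9)/3 = -(-2 - 1*90)/3 = -(-2 - 90)/3 = -⅓*(-92) = 92/3)
√(149 + b(B)) = √(149 + 92/3) = √(539/3) = 7*√33/3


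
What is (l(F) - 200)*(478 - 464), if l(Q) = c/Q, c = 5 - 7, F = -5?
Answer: -13972/5 ≈ -2794.4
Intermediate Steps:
c = -2
l(Q) = -2/Q
(l(F) - 200)*(478 - 464) = (-2/(-5) - 200)*(478 - 464) = (-2*(-⅕) - 200)*14 = (⅖ - 200)*14 = -998/5*14 = -13972/5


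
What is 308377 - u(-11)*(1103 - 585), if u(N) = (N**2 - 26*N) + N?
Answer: 103249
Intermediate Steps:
u(N) = N**2 - 25*N
308377 - u(-11)*(1103 - 585) = 308377 - (-11*(-25 - 11))*(1103 - 585) = 308377 - (-11*(-36))*518 = 308377 - 396*518 = 308377 - 1*205128 = 308377 - 205128 = 103249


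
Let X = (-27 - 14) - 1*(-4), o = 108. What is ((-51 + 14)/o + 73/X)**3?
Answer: -792223437277/63808191936 ≈ -12.416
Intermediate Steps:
X = -37 (X = -41 + 4 = -37)
((-51 + 14)/o + 73/X)**3 = ((-51 + 14)/108 + 73/(-37))**3 = (-37*1/108 + 73*(-1/37))**3 = (-37/108 - 73/37)**3 = (-9253/3996)**3 = -792223437277/63808191936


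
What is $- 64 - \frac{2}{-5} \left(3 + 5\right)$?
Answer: $- \frac{1024}{5} \approx -204.8$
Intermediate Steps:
$- 64 - \frac{2}{-5} \left(3 + 5\right) = - 64 \left(-2\right) \left(- \frac{1}{5}\right) 8 = - 64 \cdot \frac{2}{5} \cdot 8 = \left(-64\right) \frac{16}{5} = - \frac{1024}{5}$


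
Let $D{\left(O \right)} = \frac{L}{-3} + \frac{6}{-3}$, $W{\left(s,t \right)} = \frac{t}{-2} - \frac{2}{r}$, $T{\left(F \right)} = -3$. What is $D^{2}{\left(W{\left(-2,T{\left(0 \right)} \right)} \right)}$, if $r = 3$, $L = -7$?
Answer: $\frac{1}{9} \approx 0.11111$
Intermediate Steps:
$W{\left(s,t \right)} = - \frac{2}{3} - \frac{t}{2}$ ($W{\left(s,t \right)} = \frac{t}{-2} - \frac{2}{3} = t \left(- \frac{1}{2}\right) - \frac{2}{3} = - \frac{t}{2} - \frac{2}{3} = - \frac{2}{3} - \frac{t}{2}$)
$D{\left(O \right)} = \frac{1}{3}$ ($D{\left(O \right)} = - \frac{7}{-3} + \frac{6}{-3} = \left(-7\right) \left(- \frac{1}{3}\right) + 6 \left(- \frac{1}{3}\right) = \frac{7}{3} - 2 = \frac{1}{3}$)
$D^{2}{\left(W{\left(-2,T{\left(0 \right)} \right)} \right)} = \left(\frac{1}{3}\right)^{2} = \frac{1}{9}$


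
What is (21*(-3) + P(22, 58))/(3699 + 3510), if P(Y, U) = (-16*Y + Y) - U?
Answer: -451/7209 ≈ -0.062561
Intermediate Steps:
P(Y, U) = -U - 15*Y (P(Y, U) = -15*Y - U = -U - 15*Y)
(21*(-3) + P(22, 58))/(3699 + 3510) = (21*(-3) + (-1*58 - 15*22))/(3699 + 3510) = (-63 + (-58 - 330))/7209 = (-63 - 388)*(1/7209) = -451*1/7209 = -451/7209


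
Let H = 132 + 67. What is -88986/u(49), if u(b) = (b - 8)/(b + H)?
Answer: -22068528/41 ≈ -5.3826e+5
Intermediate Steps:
H = 199
u(b) = (-8 + b)/(199 + b) (u(b) = (b - 8)/(b + 199) = (-8 + b)/(199 + b))
-88986/u(49) = -88986*(199 + 49)/(-8 + 49) = -88986/(41/248) = -88986/((1/248)*41) = -88986/41/248 = -88986*248/41 = -22068528/41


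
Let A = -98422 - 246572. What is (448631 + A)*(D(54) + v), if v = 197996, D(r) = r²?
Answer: 20821916944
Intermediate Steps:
A = -344994
(448631 + A)*(D(54) + v) = (448631 - 344994)*(54² + 197996) = 103637*(2916 + 197996) = 103637*200912 = 20821916944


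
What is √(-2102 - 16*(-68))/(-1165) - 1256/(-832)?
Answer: 157/104 - 13*I*√6/1165 ≈ 1.5096 - 0.027333*I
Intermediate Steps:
√(-2102 - 16*(-68))/(-1165) - 1256/(-832) = √(-2102 + 1088)*(-1/1165) - 1256*(-1/832) = √(-1014)*(-1/1165) + 157/104 = (13*I*√6)*(-1/1165) + 157/104 = -13*I*√6/1165 + 157/104 = 157/104 - 13*I*√6/1165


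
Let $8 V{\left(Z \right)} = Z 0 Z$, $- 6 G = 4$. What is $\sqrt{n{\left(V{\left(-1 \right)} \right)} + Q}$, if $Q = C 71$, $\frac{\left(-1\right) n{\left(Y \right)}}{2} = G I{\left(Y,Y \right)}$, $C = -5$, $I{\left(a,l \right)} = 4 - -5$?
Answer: $7 i \sqrt{7} \approx 18.52 i$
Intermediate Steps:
$I{\left(a,l \right)} = 9$ ($I{\left(a,l \right)} = 4 + 5 = 9$)
$G = - \frac{2}{3}$ ($G = \left(- \frac{1}{6}\right) 4 = - \frac{2}{3} \approx -0.66667$)
$V{\left(Z \right)} = 0$ ($V{\left(Z \right)} = \frac{Z 0 Z}{8} = \frac{0 Z}{8} = \frac{1}{8} \cdot 0 = 0$)
$n{\left(Y \right)} = 12$ ($n{\left(Y \right)} = - 2 \left(\left(- \frac{2}{3}\right) 9\right) = \left(-2\right) \left(-6\right) = 12$)
$Q = -355$ ($Q = \left(-5\right) 71 = -355$)
$\sqrt{n{\left(V{\left(-1 \right)} \right)} + Q} = \sqrt{12 - 355} = \sqrt{-343} = 7 i \sqrt{7}$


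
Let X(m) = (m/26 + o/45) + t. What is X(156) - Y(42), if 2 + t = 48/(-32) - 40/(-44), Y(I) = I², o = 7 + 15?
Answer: -1742501/990 ≈ -1760.1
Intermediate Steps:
o = 22
t = -57/22 (t = -2 + (48/(-32) - 40/(-44)) = -2 + (48*(-1/32) - 40*(-1/44)) = -2 + (-3/2 + 10/11) = -2 - 13/22 = -57/22 ≈ -2.5909)
X(m) = -2081/990 + m/26 (X(m) = (m/26 + 22/45) - 57/22 = (22/45 + m/26) - 57/22 = -2081/990 + m/26)
X(156) - Y(42) = (-2081/990 + (1/26)*156) - 1*42² = (-2081/990 + 6) - 1*1764 = 3859/990 - 1764 = -1742501/990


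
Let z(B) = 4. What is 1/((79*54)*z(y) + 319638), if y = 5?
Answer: 1/336702 ≈ 2.9700e-6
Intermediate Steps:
1/((79*54)*z(y) + 319638) = 1/((79*54)*4 + 319638) = 1/(4266*4 + 319638) = 1/(17064 + 319638) = 1/336702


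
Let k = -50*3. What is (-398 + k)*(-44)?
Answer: 24112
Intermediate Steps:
k = -150
(-398 + k)*(-44) = (-398 - 150)*(-44) = -548*(-44) = 24112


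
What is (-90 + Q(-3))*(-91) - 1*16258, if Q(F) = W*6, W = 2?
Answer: -9160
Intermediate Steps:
Q(F) = 12 (Q(F) = 2*6 = 12)
(-90 + Q(-3))*(-91) - 1*16258 = (-90 + 12)*(-91) - 1*16258 = -78*(-91) - 16258 = 7098 - 16258 = -9160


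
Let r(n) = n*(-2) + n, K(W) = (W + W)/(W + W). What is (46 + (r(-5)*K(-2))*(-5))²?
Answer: 441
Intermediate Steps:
K(W) = 1 (K(W) = (2*W)/((2*W)) = (2*W)*(1/(2*W)) = 1)
r(n) = -n (r(n) = -2*n + n = -n)
(46 + (r(-5)*K(-2))*(-5))² = (46 + (-1*(-5)*1)*(-5))² = (46 + (5*1)*(-5))² = (46 + 5*(-5))² = (46 - 25)² = 21² = 441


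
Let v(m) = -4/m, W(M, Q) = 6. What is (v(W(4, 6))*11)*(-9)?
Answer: 66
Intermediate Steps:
(v(W(4, 6))*11)*(-9) = (-4/6*11)*(-9) = (-4*1/6*11)*(-9) = -2/3*11*(-9) = -22/3*(-9) = 66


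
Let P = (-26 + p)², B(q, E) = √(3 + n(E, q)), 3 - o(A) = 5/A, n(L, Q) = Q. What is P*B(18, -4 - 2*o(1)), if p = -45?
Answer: 5041*√21 ≈ 23101.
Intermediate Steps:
o(A) = 3 - 5/A
B(q, E) = √(3 + q)
P = 5041 (P = (-26 - 45)² = (-71)² = 5041)
P*B(18, -4 - 2*o(1)) = 5041*√(3 + 18) = 5041*√21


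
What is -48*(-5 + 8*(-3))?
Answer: 1392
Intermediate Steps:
-48*(-5 + 8*(-3)) = -48*(-5 - 24) = -48*(-29) = 1392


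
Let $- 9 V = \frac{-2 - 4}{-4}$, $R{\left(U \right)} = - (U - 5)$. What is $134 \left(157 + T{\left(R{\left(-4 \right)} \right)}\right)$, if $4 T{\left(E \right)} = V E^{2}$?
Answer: $\frac{82343}{4} \approx 20586.0$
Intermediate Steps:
$R{\left(U \right)} = 5 - U$ ($R{\left(U \right)} = - (-5 + U) = 5 - U$)
$V = - \frac{1}{6}$ ($V = - \frac{\left(-2 - 4\right) \frac{1}{-4}}{9} = - \frac{\left(-2 - 4\right) \left(- \frac{1}{4}\right)}{9} = - \frac{\left(-6\right) \left(- \frac{1}{4}\right)}{9} = \left(- \frac{1}{9}\right) \frac{3}{2} = - \frac{1}{6} \approx -0.16667$)
$T{\left(E \right)} = - \frac{E^{2}}{24}$ ($T{\left(E \right)} = \frac{\left(- \frac{1}{6}\right) E^{2}}{4} = - \frac{E^{2}}{24}$)
$134 \left(157 + T{\left(R{\left(-4 \right)} \right)}\right) = 134 \left(157 - \frac{\left(5 - -4\right)^{2}}{24}\right) = 134 \left(157 - \frac{\left(5 + 4\right)^{2}}{24}\right) = 134 \left(157 - \frac{9^{2}}{24}\right) = 134 \left(157 - \frac{27}{8}\right) = 134 \cdot \frac{1229}{8} = \frac{82343}{4}$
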